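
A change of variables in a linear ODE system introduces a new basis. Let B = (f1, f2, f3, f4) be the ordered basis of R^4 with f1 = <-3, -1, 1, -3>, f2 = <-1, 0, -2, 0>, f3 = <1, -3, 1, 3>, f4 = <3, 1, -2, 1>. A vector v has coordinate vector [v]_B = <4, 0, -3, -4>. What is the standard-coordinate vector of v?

<-27, 1, 9, -25>

By definition v = 4f1 + 0·f2 - 3f3 - 4f4.
Summing componentwise gives <-27, 1, 9, -25>.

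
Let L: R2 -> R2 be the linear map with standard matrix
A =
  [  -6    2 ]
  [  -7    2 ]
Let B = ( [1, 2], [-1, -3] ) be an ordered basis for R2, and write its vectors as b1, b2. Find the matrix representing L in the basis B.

With P the matrix whose columns are b1, b2, [L]_B = P^(-1) A P.
Column by column: L(b1) = A b1 = [-2, -3]; its B-coordinates [-3, -1] give column 1.
Continuing for each basis vector yields [L]_B = [[-3, -1], [-1, -1]].

[[-3, -1], [-1, -1]]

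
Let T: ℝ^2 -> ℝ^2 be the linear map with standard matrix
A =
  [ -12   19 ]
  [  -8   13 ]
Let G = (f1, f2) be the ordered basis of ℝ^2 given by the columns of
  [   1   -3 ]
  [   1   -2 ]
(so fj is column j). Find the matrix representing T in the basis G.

[[1, -2], [-2, 0]]

Let P have columns f1, f2. Then [T]_G = P^(-1) A P.
Here det P = 1, so P^(-1) is integer; computing A P first and then P^(-1)(A P) gives [[1, -2], [-2, 0]].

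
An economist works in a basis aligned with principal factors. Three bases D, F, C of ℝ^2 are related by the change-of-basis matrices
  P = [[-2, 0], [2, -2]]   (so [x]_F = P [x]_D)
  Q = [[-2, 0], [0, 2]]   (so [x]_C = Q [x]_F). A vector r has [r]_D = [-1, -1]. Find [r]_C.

[-4, 0]

First [r]_F = P [r]_D = [2, 0].
Then [r]_C = Q [r]_F = [-4, 0].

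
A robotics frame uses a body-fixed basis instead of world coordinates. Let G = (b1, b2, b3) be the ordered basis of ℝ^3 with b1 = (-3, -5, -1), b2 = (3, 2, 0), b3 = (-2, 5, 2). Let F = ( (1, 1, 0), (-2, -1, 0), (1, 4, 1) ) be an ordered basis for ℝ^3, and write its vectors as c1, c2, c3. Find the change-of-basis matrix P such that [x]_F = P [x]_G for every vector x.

[[0, 1, -2], [1, -1, 1], [-1, 0, 2]]

Let M have columns bj and N have columns cj. Then for every x, N [x]_F = x = M [x]_G, so P = N^(-1) M.
Since det N = 1, N^(-1) has integer entries; multiplying gives P = [[0, 1, -2], [1, -1, 1], [-1, 0, 2]].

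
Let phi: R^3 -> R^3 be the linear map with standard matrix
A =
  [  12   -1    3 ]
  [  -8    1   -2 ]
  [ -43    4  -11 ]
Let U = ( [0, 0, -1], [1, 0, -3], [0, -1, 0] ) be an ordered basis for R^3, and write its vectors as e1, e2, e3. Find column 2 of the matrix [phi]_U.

Compute phi(e2) = A e2 = [3, -2, -10] in standard coordinates.
Then write this in U-coordinates: solve for y in y_1 e1 + ... + y_3 e3 = [3, -2, -10].
This gives y = [1, 3, 2], which is column 2 of [phi]_U.

[1, 3, 2]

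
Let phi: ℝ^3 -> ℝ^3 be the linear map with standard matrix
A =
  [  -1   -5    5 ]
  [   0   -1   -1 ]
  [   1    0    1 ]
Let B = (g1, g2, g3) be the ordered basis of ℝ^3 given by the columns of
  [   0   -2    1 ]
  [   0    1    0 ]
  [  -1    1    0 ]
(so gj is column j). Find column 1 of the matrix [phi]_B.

[2, 1, -3]

Compute phi(g1) = A g1 = [-5, 1, -1] in standard coordinates.
Then write this in B-coordinates: solve for y in y_1 g1 + ... + y_3 g3 = [-5, 1, -1].
This gives y = [2, 1, -3], which is column 1 of [phi]_B.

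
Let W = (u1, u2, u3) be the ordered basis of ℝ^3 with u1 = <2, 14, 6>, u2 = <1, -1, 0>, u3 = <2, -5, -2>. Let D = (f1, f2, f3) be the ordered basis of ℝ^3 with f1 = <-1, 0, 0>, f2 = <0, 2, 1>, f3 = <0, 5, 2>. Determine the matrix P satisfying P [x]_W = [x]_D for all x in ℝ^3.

Take x = uj: its W-coordinates are the j-th standard unit vector, so P e_j — column j of P — equals [uj]_D.
u1 = -2f1 + 2f2 + 2f3, giving column 1 = <-2, 2, 2>; repeating for each j gives P = [[-2, -1, -2], [2, 2, 0], [2, -1, -1]].

[[-2, -1, -2], [2, 2, 0], [2, -1, -1]]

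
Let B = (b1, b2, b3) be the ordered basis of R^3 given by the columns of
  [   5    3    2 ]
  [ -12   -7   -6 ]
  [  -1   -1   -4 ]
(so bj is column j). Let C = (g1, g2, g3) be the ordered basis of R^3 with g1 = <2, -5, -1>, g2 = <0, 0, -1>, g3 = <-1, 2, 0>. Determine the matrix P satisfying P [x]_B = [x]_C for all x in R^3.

[[2, 1, 2], [-1, 0, 2], [-1, -1, 2]]

Let M have columns bj and N have columns gj. Then for every x, N [x]_C = x = M [x]_B, so P = N^(-1) M.
Since det N = -1, N^(-1) has integer entries; multiplying gives P = [[2, 1, 2], [-1, 0, 2], [-1, -1, 2]].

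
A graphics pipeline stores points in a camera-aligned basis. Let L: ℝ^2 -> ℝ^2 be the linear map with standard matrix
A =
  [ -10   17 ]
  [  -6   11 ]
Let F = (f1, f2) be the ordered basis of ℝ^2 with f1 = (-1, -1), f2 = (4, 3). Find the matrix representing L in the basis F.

Let P have columns f1, f2. Then [L]_F = P^(-1) A P.
Here det P = 1, so P^(-1) is integer; computing A P first and then P^(-1)(A P) gives [[-1, -3], [-2, 2]].

[[-1, -3], [-2, 2]]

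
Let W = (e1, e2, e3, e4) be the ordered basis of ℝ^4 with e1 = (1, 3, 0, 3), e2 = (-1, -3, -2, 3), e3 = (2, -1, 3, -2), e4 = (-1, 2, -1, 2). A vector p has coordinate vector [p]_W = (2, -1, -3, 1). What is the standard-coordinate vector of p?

(-4, 14, -8, 11)

p = M [p]_W, where M has columns e1, ..., e4.
Carrying out the matrix-vector product, p = (-4, 14, -8, 11).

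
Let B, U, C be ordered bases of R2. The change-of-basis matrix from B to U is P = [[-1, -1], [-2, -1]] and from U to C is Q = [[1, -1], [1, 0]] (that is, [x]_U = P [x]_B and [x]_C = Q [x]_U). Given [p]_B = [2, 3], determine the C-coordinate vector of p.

[2, -5]

Apply P to get U-coordinates [-5, -7], then Q to get C-coordinates.
The result is [p]_C = [2, -5].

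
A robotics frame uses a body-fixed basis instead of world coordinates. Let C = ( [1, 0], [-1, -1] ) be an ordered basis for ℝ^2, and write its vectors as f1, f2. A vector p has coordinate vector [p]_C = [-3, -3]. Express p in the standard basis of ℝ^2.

[0, 3]

p = M [p]_C, where M has columns f1, f2.
Carrying out the matrix-vector product, p = [0, 3].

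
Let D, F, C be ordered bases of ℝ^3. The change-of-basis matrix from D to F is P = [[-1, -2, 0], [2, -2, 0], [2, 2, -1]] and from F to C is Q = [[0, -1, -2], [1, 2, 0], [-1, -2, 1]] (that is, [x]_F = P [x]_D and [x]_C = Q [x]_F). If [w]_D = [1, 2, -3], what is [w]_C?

[-16, -9, 18]

First [w]_F = P [w]_D = [-5, -2, 9].
Then [w]_C = Q [w]_F = [-16, -9, 18].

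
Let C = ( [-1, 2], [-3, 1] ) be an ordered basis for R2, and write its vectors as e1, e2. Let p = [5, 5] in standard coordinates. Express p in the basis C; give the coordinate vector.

We seek scalars with c_1 e1 + c_2 e2 = p; equivalently solve M c = p where the columns of M are e1, e2.
System: -c_1 - 3c_2 = 5, 2c_1 + c_2 = 5; solving gives c_1 = 4, c_2 = -3.
Check: 4e1 - 3e2 = [5, 5].

[4, -3]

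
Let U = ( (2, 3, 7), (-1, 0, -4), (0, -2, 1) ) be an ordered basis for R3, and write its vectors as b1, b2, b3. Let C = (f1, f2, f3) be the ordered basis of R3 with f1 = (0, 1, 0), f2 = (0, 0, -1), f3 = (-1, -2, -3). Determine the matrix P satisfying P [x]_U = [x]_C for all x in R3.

[[-1, 2, -2], [-1, 1, -1], [-2, 1, 0]]

Let M have columns bj and N have columns fj. Then for every x, N [x]_C = x = M [x]_U, so P = N^(-1) M.
Since det N = 1, N^(-1) has integer entries; multiplying gives P = [[-1, 2, -2], [-1, 1, -1], [-2, 1, 0]].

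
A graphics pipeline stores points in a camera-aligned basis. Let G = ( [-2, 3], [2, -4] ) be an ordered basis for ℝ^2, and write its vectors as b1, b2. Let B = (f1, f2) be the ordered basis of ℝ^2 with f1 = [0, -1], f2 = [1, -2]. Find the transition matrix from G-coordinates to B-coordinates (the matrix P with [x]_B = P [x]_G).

[[1, 0], [-2, 2]]

Let M have columns bj and N have columns fj. Then for every x, N [x]_B = x = M [x]_G, so P = N^(-1) M.
Since det N = 1, N^(-1) has integer entries; multiplying gives P = [[1, 0], [-2, 2]].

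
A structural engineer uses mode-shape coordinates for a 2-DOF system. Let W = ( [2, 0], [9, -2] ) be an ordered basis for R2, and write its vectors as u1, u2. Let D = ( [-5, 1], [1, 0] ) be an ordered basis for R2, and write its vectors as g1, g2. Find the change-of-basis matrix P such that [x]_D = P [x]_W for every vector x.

[[0, -2], [2, -1]]

Column j of P is [uj]_D, since P maps W-coordinates to D-coordinates.
Expressing u1 in D: u1 = 0·g1 + 2g2, so column 1 of P is [0, 2].
Doing the same for each uj gives P = [[0, -2], [2, -1]].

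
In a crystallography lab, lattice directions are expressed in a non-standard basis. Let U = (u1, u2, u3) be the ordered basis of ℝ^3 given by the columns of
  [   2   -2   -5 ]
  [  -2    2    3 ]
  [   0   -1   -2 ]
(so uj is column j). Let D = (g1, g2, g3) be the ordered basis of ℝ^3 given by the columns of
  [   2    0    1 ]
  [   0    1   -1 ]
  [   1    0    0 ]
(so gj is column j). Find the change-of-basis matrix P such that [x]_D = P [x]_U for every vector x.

Column j of P is [uj]_D, since P maps U-coordinates to D-coordinates.
Expressing u1 in D: u1 = 0·g1 + 0·g2 + 2g3, so column 1 of P is [0, 0, 2].
Doing the same for each uj gives P = [[0, -1, -2], [0, 2, 2], [2, 0, -1]].

[[0, -1, -2], [0, 2, 2], [2, 0, -1]]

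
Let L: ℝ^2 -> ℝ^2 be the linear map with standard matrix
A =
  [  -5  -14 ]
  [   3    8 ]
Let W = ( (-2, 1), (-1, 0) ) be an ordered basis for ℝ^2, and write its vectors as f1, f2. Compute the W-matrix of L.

With P the matrix whose columns are f1, f2, [L]_W = P^(-1) A P.
Column by column: L(f1) = A f1 = (-4, 2); its W-coordinates (2, 0) give column 1.
Continuing for each basis vector yields [L]_W = [[2, -3], [0, 1]].

[[2, -3], [0, 1]]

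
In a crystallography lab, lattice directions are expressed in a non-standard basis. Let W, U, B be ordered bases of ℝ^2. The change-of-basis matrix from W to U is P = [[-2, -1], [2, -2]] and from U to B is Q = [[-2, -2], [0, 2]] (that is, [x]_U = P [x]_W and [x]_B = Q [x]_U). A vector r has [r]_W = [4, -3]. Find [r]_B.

Composing the changes, [r]_B = Q P [r]_W.
Q P = [[0, 6], [4, -4]]; applying this to [4, -3] gives [-18, 28].

[-18, 28]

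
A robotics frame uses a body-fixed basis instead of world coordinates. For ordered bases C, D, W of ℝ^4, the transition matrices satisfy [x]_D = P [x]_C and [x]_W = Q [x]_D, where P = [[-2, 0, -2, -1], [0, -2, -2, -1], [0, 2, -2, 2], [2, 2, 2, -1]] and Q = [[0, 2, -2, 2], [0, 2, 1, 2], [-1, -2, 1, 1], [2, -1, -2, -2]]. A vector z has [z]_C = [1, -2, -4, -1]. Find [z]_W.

Composing the changes, [z]_W = Q P [z]_C.
Q P = [[4, -4, 4, -8], [4, 2, -2, -2], [4, 8, 6, 4], [-8, -6, -2, -3]]; applying this to [1, -2, -4, -1] gives [4, 10, -40, 15].

[4, 10, -40, 15]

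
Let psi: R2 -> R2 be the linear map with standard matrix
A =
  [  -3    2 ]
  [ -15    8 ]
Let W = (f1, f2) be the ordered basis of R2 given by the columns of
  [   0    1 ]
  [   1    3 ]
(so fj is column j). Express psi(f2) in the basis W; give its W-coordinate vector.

Column 2 of [psi]_W is the W-coordinate vector of psi(f2).
In standard coordinates psi(f2) = A f2 = (3, 9).
Converting to W: (3, 9) = 0·f1 + 3f2, so the coordinate vector is (0, 3).

(0, 3)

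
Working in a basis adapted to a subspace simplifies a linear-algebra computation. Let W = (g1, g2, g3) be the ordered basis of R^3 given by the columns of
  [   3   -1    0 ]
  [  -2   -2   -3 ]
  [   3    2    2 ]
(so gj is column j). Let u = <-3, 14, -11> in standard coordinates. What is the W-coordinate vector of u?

We seek scalars with c_1 g1 + ... + c_3 g3 = u; equivalently solve M c = u where the columns of M are g1, ..., g3.
Row-reducing the augmented matrix [M | u] gives c = (-1, 0, -4).
Check: -g1 + 0·g2 - 4g3 = <-3, 14, -11>.

<-1, 0, -4>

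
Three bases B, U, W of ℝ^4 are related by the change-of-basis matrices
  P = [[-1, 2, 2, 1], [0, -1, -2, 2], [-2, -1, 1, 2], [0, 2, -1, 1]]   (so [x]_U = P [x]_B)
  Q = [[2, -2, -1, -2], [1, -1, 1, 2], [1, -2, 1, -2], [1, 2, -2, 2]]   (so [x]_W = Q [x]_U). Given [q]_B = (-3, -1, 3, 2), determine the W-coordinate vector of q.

Apply P to get U-coordinates (9, -1, 14, -3), then Q to get W-coordinates.
The result is [q]_W = (12, 18, 31, -27).

(12, 18, 31, -27)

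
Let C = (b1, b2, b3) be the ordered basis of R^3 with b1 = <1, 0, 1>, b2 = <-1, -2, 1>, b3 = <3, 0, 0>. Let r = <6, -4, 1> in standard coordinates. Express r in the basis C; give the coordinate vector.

We seek scalars with c_1 b1 + ... + c_3 b3 = r; equivalently solve M c = r where the columns of M are b1, ..., b3.
Solving this 3x3 system gives c = (-1, 2, 3).
Check: -b1 + 2b2 + 3b3 = <6, -4, 1>.

<-1, 2, 3>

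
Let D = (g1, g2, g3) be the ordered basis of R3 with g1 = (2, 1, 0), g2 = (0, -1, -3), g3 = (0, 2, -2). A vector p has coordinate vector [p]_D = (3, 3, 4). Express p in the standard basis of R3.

(6, 8, -17)

By definition p = 3g1 + 3g2 + 4g3.
Summing componentwise gives (6, 8, -17).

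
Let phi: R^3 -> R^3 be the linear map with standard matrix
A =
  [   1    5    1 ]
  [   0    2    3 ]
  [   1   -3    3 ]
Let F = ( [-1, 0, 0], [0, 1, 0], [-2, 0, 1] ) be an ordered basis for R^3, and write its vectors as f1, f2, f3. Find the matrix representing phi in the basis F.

[[3, 1, -1], [0, 2, 3], [-1, -3, 1]]

With P the matrix whose columns are f1, ..., f3, [phi]_F = P^(-1) A P.
Column by column: phi(f1) = A f1 = [-1, 0, -1]; its F-coordinates [3, 0, -1] give column 1.
Continuing for each basis vector yields [phi]_F = [[3, 1, -1], [0, 2, 3], [-1, -3, 1]].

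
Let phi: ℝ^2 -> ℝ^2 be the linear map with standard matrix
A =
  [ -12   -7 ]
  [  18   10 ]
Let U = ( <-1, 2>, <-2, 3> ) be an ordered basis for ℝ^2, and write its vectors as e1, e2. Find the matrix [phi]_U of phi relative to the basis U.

Let P have columns e1, e2. Then [phi]_U = P^(-1) A P.
Here det P = 1, so P^(-1) is integer; computing A P first and then P^(-1)(A P) gives [[-2, -3], [2, 0]].

[[-2, -3], [2, 0]]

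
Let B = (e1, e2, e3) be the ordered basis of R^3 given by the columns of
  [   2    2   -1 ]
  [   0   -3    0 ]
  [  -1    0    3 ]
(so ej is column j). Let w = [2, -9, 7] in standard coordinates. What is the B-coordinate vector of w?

[-1, 3, 2]

[w]_B is the unique c with M c = w, where M has columns e1, ..., e3.
Solving this 3x3 system gives c = (-1, 3, 2).
Check: -e1 + 3e2 + 2e3 = [2, -9, 7].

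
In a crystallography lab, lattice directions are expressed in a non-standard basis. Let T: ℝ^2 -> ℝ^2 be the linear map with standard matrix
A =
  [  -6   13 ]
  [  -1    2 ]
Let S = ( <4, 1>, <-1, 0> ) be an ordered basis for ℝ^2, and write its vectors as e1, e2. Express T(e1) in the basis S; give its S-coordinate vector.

Column 1 of [T]_S is the S-coordinate vector of T(e1).
In standard coordinates T(e1) = A e1 = <-11, -2>.
Converting to S: <-11, -2> = -2e1 + 3e2, so the coordinate vector is <-2, 3>.

<-2, 3>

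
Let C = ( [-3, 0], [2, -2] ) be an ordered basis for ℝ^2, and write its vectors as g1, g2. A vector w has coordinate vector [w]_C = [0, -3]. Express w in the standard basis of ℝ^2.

By definition w = 0·g1 - 3g2.
Summing componentwise gives [-6, 6].

[-6, 6]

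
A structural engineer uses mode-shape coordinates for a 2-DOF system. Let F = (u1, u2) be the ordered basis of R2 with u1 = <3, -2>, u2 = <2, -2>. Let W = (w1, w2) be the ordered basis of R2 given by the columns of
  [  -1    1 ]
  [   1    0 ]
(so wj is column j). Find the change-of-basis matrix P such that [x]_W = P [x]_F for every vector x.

[[-2, -2], [1, 0]]

Take x = uj: its F-coordinates are the j-th standard unit vector, so P e_j — column j of P — equals [uj]_W.
u1 = -2w1 + w2, giving column 1 = <-2, 1>; repeating for each j gives P = [[-2, -2], [1, 0]].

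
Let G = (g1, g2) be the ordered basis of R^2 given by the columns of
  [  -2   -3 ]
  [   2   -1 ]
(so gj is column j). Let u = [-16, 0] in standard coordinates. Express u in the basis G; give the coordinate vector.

We seek scalars with c_1 g1 + c_2 g2 = u; equivalently solve M c = u where the columns of M are g1, g2.
System: -2c_1 - 3c_2 = -16, 2c_1 - c_2 = 0; solving gives c_1 = 2, c_2 = 4.
Check: 2g1 + 4g2 = [-16, 0].

[2, 4]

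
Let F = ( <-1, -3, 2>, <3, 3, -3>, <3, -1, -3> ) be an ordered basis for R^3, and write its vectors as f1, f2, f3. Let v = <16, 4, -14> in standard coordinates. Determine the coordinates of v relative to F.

Write v = c_1 f1 + ... + c_3 f3 and solve for the c_i.
Row-reducing the augmented matrix [M | v] gives c = (2, 4, 2).
Check: 2f1 + 4f2 + 2f3 = <16, 4, -14>.

<2, 4, 2>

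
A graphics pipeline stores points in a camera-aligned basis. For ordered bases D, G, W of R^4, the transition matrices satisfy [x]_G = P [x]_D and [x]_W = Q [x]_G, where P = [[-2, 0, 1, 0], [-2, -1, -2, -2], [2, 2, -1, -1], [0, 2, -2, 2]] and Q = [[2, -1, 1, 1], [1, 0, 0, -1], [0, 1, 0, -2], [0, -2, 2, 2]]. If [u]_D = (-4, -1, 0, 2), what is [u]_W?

(1, 6, 1, -30)

First [u]_G = P [u]_D = (8, 5, -12, 2).
Then [u]_W = Q [u]_G = (1, 6, 1, -30).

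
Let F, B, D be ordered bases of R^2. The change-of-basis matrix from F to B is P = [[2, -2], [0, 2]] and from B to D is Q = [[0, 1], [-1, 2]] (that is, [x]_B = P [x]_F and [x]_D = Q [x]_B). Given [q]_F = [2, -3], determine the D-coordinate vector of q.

[-6, -22]

Apply P to get B-coordinates [10, -6], then Q to get D-coordinates.
The result is [q]_D = [-6, -22].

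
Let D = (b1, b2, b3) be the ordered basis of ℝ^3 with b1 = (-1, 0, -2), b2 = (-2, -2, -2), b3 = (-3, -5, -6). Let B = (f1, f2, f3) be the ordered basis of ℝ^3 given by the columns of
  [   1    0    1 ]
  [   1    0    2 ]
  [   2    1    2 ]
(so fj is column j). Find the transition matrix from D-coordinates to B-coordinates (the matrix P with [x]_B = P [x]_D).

Take x = bj: its D-coordinates are the j-th standard unit vector, so P e_j — column j of P — equals [bj]_B.
b1 = -2f1 + 0·f2 + f3, giving column 1 = (-2, 0, 1); repeating for each j gives P = [[-2, -2, -1], [0, 2, 0], [1, 0, -2]].

[[-2, -2, -1], [0, 2, 0], [1, 0, -2]]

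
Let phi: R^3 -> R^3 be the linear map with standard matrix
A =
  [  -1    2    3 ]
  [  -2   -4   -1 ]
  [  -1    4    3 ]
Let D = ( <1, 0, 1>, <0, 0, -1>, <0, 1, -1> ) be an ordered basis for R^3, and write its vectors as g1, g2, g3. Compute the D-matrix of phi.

[[2, -3, -1], [3, -1, 1], [-3, 1, -3]]

Let P have columns g1, ..., g3. Then [phi]_D = P^(-1) A P.
Here det P = 1, so P^(-1) is integer; computing A P first and then P^(-1)(A P) gives [[2, -3, -1], [3, -1, 1], [-3, 1, -3]].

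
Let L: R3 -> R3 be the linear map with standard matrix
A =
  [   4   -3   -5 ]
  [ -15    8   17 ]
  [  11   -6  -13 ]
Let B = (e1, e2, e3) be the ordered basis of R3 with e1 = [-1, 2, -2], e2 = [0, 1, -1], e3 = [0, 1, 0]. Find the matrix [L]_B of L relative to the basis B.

[[0, -2, 3], [-3, -3, 0], [0, -2, 2]]

With P the matrix whose columns are e1, ..., e3, [L]_B = P^(-1) A P.
Column by column: L(e1) = A e1 = [0, -3, 3]; its B-coordinates [0, -3, 0] give column 1.
Continuing for each basis vector yields [L]_B = [[0, -2, 3], [-3, -3, 0], [0, -2, 2]].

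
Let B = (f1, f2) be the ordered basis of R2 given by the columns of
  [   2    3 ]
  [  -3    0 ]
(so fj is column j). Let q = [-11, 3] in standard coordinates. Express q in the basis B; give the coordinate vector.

[-1, -3]

We seek scalars with c_1 f1 + c_2 f2 = q; equivalently solve M c = q where the columns of M are f1, f2.
System: 2c_1 + 3c_2 = -11, -3c_1 + 0c_2 = 3; solving gives c_1 = -1, c_2 = -3.
Check: -f1 - 3f2 = [-11, 3].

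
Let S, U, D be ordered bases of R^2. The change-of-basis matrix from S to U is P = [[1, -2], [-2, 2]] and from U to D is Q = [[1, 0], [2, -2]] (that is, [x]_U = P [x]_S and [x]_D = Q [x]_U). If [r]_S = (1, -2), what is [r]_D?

First [r]_U = P [r]_S = (5, -6).
Then [r]_D = Q [r]_U = (5, 22).

(5, 22)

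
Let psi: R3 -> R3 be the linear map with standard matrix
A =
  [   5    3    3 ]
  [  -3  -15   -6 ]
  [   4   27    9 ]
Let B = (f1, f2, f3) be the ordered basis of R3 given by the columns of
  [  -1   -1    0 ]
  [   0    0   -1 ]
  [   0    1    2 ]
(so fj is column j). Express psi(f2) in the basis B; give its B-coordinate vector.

(3, -1, 3)

Column 2 of [psi]_B is the B-coordinate vector of psi(f2).
In standard coordinates psi(f2) = A f2 = (-2, -3, 5).
Converting to B: (-2, -3, 5) = 3f1 - f2 + 3f3, so the coordinate vector is (3, -1, 3).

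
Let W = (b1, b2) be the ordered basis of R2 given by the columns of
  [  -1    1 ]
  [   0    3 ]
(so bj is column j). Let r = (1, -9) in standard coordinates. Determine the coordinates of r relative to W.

Write r = c_1 b1 + c_2 b2 and solve for the c_i.
System: -c_1 + c_2 = 1, 0c_1 + 3c_2 = -9; solving gives c_1 = -4, c_2 = -3.
Check: -4b1 - 3b2 = (1, -9).

(-4, -3)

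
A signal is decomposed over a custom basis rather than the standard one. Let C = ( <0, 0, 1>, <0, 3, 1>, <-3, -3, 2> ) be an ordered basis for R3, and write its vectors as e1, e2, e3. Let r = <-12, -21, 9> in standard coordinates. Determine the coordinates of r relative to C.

<4, -3, 4>

Write r = c_1 e1 + ... + c_3 e3 and solve for the c_i.
Solving this 3x3 system gives c = (4, -3, 4).
Check: 4e1 - 3e2 + 4e3 = <-12, -21, 9>.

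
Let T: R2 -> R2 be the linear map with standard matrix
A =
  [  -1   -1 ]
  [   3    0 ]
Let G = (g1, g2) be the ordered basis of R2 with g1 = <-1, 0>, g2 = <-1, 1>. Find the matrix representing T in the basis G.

Let P have columns g1, g2. Then [T]_G = P^(-1) A P.
Here det P = -1, so P^(-1) is integer; computing A P first and then P^(-1)(A P) gives [[2, 3], [-3, -3]].

[[2, 3], [-3, -3]]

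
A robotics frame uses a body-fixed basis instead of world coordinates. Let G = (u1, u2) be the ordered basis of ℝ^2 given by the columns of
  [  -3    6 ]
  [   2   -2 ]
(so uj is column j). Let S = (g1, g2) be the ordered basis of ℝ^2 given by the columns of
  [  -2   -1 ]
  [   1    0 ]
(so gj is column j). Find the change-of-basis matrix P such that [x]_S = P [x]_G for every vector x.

[[2, -2], [-1, -2]]

Let M have columns uj and N have columns gj. Then for every x, N [x]_S = x = M [x]_G, so P = N^(-1) M.
Since det N = 1, N^(-1) has integer entries; multiplying gives P = [[2, -2], [-1, -2]].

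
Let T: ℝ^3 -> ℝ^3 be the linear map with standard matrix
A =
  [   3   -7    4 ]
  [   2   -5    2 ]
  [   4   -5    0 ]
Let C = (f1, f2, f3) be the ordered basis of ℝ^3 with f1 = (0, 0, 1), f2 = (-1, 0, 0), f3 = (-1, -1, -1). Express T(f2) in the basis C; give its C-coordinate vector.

(-2, 1, 2)

Compute T(f2) = A f2 = (-3, -2, -4) in standard coordinates.
Then write this in C-coordinates: solve for y in y_1 f1 + ... + y_3 f3 = (-3, -2, -4).
This gives y = (-2, 1, 2), which is column 2 of [T]_C.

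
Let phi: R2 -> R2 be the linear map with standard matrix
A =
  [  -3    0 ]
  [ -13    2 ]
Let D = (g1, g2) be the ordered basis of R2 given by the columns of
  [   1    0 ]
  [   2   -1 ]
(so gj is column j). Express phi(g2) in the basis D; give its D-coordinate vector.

Column 2 of [phi]_D is the D-coordinate vector of phi(g2).
In standard coordinates phi(g2) = A g2 = (0, -2).
Converting to D: (0, -2) = 0·g1 + 2g2, so the coordinate vector is (0, 2).

(0, 2)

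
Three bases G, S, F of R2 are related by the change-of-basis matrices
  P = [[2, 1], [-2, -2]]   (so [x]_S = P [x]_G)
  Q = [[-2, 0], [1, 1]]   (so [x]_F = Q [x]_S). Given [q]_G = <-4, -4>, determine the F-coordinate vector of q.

<24, 4>

First [q]_S = P [q]_G = <-12, 16>.
Then [q]_F = Q [q]_S = <24, 4>.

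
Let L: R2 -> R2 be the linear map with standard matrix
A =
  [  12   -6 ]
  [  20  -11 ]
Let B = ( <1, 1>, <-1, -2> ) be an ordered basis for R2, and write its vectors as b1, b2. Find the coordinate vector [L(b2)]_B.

<-2, -2>

Column 2 of [L]_B is the B-coordinate vector of L(b2).
In standard coordinates L(b2) = A b2 = <0, 2>.
Converting to B: <0, 2> = -2b1 - 2b2, so the coordinate vector is <-2, -2>.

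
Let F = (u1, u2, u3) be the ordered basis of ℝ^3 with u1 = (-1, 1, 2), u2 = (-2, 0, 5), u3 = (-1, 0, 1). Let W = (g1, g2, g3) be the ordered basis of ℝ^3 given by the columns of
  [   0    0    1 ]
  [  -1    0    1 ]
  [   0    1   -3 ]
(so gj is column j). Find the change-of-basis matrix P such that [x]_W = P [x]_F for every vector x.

Column j of P is [uj]_W, since P maps F-coordinates to W-coordinates.
Expressing u1 in W: u1 = -2g1 - g2 - g3, so column 1 of P is (-2, -1, -1).
Doing the same for each uj gives P = [[-2, -2, -1], [-1, -1, -2], [-1, -2, -1]].

[[-2, -2, -1], [-1, -1, -2], [-1, -2, -1]]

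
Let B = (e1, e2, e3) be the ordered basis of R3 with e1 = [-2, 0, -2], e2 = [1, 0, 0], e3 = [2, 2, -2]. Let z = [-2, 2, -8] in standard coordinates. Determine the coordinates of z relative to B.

[3, 2, 1]

[z]_B is the unique c with M c = z, where M has columns e1, ..., e3.
Row-reducing the augmented matrix [M | z] gives c = (3, 2, 1).
Check: 3e1 + 2e2 + e3 = [-2, 2, -8].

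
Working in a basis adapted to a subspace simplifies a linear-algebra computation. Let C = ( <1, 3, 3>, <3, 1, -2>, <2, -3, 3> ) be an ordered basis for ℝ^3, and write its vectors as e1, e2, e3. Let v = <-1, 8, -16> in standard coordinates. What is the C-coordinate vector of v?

[v]_C is the unique c with M c = v, where M has columns e1, ..., e3.
Gaussian elimination on [M | v] yields c = (-1, 2, -3).
Check: -e1 + 2e2 - 3e3 = <-1, 8, -16>.

<-1, 2, -3>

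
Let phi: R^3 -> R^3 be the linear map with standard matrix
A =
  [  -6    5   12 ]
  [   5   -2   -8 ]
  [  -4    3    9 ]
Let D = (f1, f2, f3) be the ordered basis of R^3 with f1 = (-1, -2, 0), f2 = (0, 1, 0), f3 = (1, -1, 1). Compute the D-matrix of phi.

With P the matrix whose columns are f1, ..., f3, [phi]_D = P^(-1) A P.
Column by column: phi(f1) = A f1 = (-4, -1, -2); its D-coordinates (2, 1, -2) give column 1.
Continuing for each basis vector yields [phi]_D = [[2, -2, 1], [1, -3, 3], [-2, 3, 2]].

[[2, -2, 1], [1, -3, 3], [-2, 3, 2]]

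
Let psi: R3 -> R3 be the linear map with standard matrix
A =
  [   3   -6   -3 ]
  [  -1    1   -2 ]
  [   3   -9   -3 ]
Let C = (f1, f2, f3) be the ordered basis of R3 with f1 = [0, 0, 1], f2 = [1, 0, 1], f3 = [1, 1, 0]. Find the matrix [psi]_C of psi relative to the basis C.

Let P have columns f1, ..., f3. Then [psi]_C = P^(-1) A P.
Here det P = 1, so P^(-1) is integer; computing A P first and then P^(-1)(A P) gives [[-2, -3, -3], [-1, 3, -3], [-2, -3, 0]].

[[-2, -3, -3], [-1, 3, -3], [-2, -3, 0]]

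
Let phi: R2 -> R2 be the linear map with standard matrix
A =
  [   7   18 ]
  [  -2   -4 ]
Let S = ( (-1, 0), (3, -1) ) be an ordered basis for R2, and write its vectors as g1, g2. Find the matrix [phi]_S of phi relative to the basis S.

With P the matrix whose columns are g1, g2, [phi]_S = P^(-1) A P.
Column by column: phi(g1) = A g1 = (-7, 2); its S-coordinates (1, -2) give column 1.
Continuing for each basis vector yields [phi]_S = [[1, 3], [-2, 2]].

[[1, 3], [-2, 2]]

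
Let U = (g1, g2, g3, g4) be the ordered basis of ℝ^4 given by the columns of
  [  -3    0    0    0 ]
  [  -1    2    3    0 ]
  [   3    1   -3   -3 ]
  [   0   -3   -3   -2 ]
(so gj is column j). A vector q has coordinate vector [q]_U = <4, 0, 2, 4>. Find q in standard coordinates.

<-12, 2, -6, -14>

By definition q = 4g1 + 0·g2 + 2g3 + 4g4.
Summing componentwise gives <-12, 2, -6, -14>.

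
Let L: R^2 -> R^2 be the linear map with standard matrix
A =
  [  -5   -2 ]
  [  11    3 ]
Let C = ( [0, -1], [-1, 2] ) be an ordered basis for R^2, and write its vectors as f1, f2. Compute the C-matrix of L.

With P the matrix whose columns are f1, f2, [L]_C = P^(-1) A P.
Column by column: L(f1) = A f1 = [2, -3]; its C-coordinates [-1, -2] give column 1.
Continuing for each basis vector yields [L]_C = [[-1, 3], [-2, -1]].

[[-1, 3], [-2, -1]]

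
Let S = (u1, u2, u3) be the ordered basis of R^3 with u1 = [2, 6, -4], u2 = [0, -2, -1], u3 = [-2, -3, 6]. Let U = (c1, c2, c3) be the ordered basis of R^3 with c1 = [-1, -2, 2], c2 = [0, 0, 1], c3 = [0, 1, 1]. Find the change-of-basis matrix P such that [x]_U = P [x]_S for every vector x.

[[-2, 0, 2], [-2, 1, 1], [2, -2, 1]]

Column j of P is [uj]_U, since P maps S-coordinates to U-coordinates.
Expressing u1 in U: u1 = -2c1 - 2c2 + 2c3, so column 1 of P is [-2, -2, 2].
Doing the same for each uj gives P = [[-2, 0, 2], [-2, 1, 1], [2, -2, 1]].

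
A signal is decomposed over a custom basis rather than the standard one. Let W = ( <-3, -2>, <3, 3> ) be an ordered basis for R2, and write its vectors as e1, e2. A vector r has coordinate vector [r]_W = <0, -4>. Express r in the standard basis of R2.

The coordinates say r = 0·e1 - 4e2; adding the scaled basis vectors gives <-12, -12>.

<-12, -12>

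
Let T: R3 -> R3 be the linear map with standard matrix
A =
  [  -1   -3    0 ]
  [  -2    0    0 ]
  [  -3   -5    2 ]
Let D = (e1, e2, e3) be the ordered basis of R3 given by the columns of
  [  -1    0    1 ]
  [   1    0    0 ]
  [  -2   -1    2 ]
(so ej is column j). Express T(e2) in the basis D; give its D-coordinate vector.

[0, 2, 0]

Column 2 of [T]_D is the D-coordinate vector of T(e2).
In standard coordinates T(e2) = A e2 = [0, 0, -2].
Converting to D: [0, 0, -2] = 0·e1 + 2e2 + 0·e3, so the coordinate vector is [0, 2, 0].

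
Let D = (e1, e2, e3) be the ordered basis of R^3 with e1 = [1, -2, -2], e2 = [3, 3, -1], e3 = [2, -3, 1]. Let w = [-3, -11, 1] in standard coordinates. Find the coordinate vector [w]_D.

[1, -2, 1]

We seek scalars with c_1 e1 + ... + c_3 e3 = w; equivalently solve M c = w where the columns of M are e1, ..., e3.
Row-reducing the augmented matrix [M | w] gives c = (1, -2, 1).
Check: e1 - 2e2 + e3 = [-3, -11, 1].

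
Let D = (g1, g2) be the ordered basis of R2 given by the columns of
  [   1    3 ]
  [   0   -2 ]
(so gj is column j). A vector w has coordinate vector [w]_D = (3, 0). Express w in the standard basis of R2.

(3, 0)

w = M [w]_D, where M has columns g1, g2.
Carrying out the matrix-vector product, w = (3, 0).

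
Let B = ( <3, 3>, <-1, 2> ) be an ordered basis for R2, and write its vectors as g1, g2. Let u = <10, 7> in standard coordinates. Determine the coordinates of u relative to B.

We seek scalars with c_1 g1 + c_2 g2 = u; equivalently solve M c = u where the columns of M are g1, g2.
System: 3c_1 - c_2 = 10, 3c_1 + 2c_2 = 7; solving gives c_1 = 3, c_2 = -1.
Check: 3g1 - g2 = <10, 7>.

<3, -1>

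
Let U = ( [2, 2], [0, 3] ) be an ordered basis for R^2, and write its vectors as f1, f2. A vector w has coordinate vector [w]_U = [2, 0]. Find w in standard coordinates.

[4, 4]

By definition w = 2f1 + 0·f2.
Summing componentwise gives [4, 4].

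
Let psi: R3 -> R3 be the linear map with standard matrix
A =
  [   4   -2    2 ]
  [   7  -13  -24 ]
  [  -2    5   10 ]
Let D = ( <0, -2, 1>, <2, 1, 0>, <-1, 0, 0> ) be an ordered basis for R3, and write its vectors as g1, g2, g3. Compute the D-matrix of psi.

[[0, 1, 2], [2, 3, -3], [-2, 0, -2]]

Let P have columns g1, ..., g3. Then [psi]_D = P^(-1) A P.
Here det P = 1, so P^(-1) is integer; computing A P first and then P^(-1)(A P) gives [[0, 1, 2], [2, 3, -3], [-2, 0, -2]].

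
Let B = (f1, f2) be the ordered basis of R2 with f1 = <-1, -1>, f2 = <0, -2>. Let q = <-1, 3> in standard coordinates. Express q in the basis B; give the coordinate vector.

[q]_B is the unique c with M c = q, where M has columns f1, f2.
System: -c_1 + 0c_2 = -1, -c_1 - 2c_2 = 3; solving gives c_1 = 1, c_2 = -2.
Check: f1 - 2f2 = <-1, 3>.

<1, -2>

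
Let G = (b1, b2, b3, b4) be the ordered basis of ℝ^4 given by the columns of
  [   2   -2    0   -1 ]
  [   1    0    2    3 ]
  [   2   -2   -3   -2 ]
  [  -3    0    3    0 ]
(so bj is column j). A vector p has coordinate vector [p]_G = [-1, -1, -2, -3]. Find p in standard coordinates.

p = M [p]_G, where M has columns b1, ..., b4.
Carrying out the matrix-vector product, p = [3, -14, 12, -3].

[3, -14, 12, -3]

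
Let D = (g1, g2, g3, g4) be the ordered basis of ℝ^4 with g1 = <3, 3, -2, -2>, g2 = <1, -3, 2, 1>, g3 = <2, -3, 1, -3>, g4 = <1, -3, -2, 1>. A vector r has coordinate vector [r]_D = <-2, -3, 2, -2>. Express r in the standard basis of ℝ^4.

<-7, 3, 4, -7>

r = M [r]_D, where M has columns g1, ..., g4.
Carrying out the matrix-vector product, r = <-7, 3, 4, -7>.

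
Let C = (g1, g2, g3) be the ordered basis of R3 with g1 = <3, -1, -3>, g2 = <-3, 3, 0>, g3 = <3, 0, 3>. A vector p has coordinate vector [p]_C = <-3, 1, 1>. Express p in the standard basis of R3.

The coordinates say p = -3g1 + g2 + g3; adding the scaled basis vectors gives <-9, 6, 12>.

<-9, 6, 12>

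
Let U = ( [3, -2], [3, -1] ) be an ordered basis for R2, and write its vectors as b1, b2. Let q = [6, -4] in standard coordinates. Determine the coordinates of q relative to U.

We seek scalars with c_1 b1 + c_2 b2 = q; equivalently solve M c = q where the columns of M are b1, b2.
System: 3c_1 + 3c_2 = 6, -2c_1 - c_2 = -4; solving gives c_1 = 2, c_2 = 0.
Check: 2b1 + 0·b2 = [6, -4].

[2, 0]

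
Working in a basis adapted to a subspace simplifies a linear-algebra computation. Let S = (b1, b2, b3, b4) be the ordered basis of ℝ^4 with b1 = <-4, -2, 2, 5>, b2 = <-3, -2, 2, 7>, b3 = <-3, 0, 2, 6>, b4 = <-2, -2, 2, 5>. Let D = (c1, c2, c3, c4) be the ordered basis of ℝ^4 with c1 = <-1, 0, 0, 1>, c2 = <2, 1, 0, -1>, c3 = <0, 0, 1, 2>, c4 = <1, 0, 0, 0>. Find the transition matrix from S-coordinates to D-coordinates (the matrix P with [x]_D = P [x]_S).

[[-1, 1, 2, -1], [-2, -2, 0, -2], [2, 2, 2, 2], [-1, 2, -1, 1]]

Column j of P is [bj]_D, since P maps S-coordinates to D-coordinates.
Expressing b1 in D: b1 = -c1 - 2c2 + 2c3 - c4, so column 1 of P is <-1, -2, 2, -1>.
Doing the same for each bj gives P = [[-1, 1, 2, -1], [-2, -2, 0, -2], [2, 2, 2, 2], [-1, 2, -1, 1]].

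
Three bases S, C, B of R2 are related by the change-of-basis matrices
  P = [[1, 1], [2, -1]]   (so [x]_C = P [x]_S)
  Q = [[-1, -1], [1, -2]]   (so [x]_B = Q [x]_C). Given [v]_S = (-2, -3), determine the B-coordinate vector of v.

(6, -3)

First [v]_C = P [v]_S = (-5, -1).
Then [v]_B = Q [v]_C = (6, -3).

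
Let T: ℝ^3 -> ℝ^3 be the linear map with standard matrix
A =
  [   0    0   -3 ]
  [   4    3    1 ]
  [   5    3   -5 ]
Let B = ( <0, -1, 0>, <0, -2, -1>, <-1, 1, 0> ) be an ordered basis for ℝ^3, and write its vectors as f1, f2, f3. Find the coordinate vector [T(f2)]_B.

Column 2 of [T]_B is the B-coordinate vector of T(f2).
In standard coordinates T(f2) = A f2 = <3, -7, -1>.
Converting to B: <3, -7, -1> = 2f1 + f2 - 3f3, so the coordinate vector is <2, 1, -3>.

<2, 1, -3>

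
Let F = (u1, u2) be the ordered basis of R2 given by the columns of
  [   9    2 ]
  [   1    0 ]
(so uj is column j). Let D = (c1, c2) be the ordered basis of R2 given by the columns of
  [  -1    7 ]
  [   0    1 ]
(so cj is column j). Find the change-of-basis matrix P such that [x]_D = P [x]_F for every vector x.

[[-2, -2], [1, 0]]

Let M have columns uj and N have columns cj. Then for every x, N [x]_D = x = M [x]_F, so P = N^(-1) M.
Since det N = -1, N^(-1) has integer entries; multiplying gives P = [[-2, -2], [1, 0]].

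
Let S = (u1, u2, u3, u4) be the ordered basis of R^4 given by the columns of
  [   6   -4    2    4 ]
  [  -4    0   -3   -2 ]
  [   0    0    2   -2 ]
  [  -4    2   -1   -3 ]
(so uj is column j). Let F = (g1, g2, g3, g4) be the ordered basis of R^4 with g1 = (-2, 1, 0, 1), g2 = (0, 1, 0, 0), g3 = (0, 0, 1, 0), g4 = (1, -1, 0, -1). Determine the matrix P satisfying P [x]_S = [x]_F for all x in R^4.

[[-2, 2, -1, -1], [0, -2, -2, 1], [0, 0, 2, -2], [2, 0, 0, 2]]

Column j of P is [uj]_F, since P maps S-coordinates to F-coordinates.
Expressing u1 in F: u1 = -2g1 + 0·g2 + 0·g3 + 2g4, so column 1 of P is (-2, 0, 0, 2).
Doing the same for each uj gives P = [[-2, 2, -1, -1], [0, -2, -2, 1], [0, 0, 2, -2], [2, 0, 0, 2]].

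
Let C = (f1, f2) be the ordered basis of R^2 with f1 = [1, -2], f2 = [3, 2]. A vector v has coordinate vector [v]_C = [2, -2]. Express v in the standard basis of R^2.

[-4, -8]

The coordinates say v = 2f1 - 2f2; adding the scaled basis vectors gives [-4, -8].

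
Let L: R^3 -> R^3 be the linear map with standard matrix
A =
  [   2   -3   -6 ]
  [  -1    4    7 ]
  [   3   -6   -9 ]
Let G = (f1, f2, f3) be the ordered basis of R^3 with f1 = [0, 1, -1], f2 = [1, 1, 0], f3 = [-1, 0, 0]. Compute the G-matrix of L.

[[-3, 3, 3], [0, 0, -2], [-3, 1, 0]]

Let P have columns f1, ..., f3. Then [L]_G = P^(-1) A P.
Here det P = -1, so P^(-1) is integer; computing A P first and then P^(-1)(A P) gives [[-3, 3, 3], [0, 0, -2], [-3, 1, 0]].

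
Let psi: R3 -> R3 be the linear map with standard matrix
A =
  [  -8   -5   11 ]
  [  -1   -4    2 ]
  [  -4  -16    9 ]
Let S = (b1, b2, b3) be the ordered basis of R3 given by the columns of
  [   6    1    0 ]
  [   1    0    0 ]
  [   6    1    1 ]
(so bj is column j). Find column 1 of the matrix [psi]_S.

(2, 1, 1)

Column 1 of [psi]_S is the S-coordinate vector of psi(b1).
In standard coordinates psi(b1) = A b1 = (13, 2, 14).
Converting to S: (13, 2, 14) = 2b1 + b2 + b3, so the coordinate vector is (2, 1, 1).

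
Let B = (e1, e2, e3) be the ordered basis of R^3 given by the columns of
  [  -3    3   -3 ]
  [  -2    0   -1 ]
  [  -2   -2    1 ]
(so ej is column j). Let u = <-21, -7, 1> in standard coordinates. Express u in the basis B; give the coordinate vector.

<3, -3, 1>

Write u = c_1 e1 + ... + c_3 e3 and solve for the c_i.
Row-reducing the augmented matrix [M | u] gives c = (3, -3, 1).
Check: 3e1 - 3e2 + e3 = <-21, -7, 1>.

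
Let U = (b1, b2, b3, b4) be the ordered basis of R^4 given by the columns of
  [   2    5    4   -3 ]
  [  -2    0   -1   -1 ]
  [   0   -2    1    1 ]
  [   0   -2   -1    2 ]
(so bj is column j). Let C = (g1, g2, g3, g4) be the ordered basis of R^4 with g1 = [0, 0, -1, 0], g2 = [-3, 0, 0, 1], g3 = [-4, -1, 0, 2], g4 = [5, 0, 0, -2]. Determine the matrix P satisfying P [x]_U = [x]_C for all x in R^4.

Column j of P is [bj]_C, since P maps U-coordinates to C-coordinates.
Expressing b1 in C: b1 = 0·g1 + 0·g2 + 2g3 + 2g4, so column 1 of P is [0, 0, 2, 2].
Doing the same for each bj gives P = [[0, 2, -1, -1], [0, 0, -1, -2], [2, 0, 1, 1], [2, 1, 1, -1]].

[[0, 2, -1, -1], [0, 0, -1, -2], [2, 0, 1, 1], [2, 1, 1, -1]]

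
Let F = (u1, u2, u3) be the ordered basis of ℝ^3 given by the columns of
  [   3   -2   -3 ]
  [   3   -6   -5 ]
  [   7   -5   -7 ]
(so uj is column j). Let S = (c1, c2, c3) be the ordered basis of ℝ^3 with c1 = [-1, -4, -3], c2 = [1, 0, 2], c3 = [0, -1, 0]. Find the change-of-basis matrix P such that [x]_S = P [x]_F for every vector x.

[[-1, 1, 1], [2, -1, -2], [1, 2, 1]]

Column j of P is [uj]_S, since P maps F-coordinates to S-coordinates.
Expressing u1 in S: u1 = -c1 + 2c2 + c3, so column 1 of P is [-1, 2, 1].
Doing the same for each uj gives P = [[-1, 1, 1], [2, -1, -2], [1, 2, 1]].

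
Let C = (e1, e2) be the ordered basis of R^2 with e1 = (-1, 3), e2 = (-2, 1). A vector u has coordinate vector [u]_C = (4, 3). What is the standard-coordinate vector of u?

(-10, 15)

u = M [u]_C, where M has columns e1, e2.
Carrying out the matrix-vector product, u = (-10, 15).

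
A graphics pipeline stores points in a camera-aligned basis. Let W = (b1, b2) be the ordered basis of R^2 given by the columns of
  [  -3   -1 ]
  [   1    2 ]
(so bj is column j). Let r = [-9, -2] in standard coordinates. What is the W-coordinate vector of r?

Write r = c_1 b1 + c_2 b2 and solve for the c_i.
System: -3c_1 - c_2 = -9, c_1 + 2c_2 = -2; solving gives c_1 = 4, c_2 = -3.
Check: 4b1 - 3b2 = [-9, -2].

[4, -3]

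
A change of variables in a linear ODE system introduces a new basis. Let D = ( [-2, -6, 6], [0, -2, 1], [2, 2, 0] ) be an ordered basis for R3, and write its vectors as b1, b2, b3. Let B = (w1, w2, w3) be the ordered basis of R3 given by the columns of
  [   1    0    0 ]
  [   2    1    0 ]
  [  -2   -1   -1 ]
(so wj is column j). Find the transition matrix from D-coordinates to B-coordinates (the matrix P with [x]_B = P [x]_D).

Take x = bj: its D-coordinates are the j-th standard unit vector, so P e_j — column j of P — equals [bj]_B.
b1 = -2w1 - 2w2 + 0·w3, giving column 1 = [-2, -2, 0]; repeating for each j gives P = [[-2, 0, 2], [-2, -2, -2], [0, 1, -2]].

[[-2, 0, 2], [-2, -2, -2], [0, 1, -2]]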